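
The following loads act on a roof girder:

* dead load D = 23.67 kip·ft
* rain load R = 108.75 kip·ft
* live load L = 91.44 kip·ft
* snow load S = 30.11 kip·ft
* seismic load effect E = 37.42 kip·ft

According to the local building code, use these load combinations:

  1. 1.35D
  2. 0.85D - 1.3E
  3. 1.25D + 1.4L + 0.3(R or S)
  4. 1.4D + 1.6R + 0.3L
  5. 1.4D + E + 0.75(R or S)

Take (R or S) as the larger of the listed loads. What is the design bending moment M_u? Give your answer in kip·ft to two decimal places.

234.57 kip·ft

(R or S) → R = 108.75 kip·ft.
1. 1.35(23.67) = 31.95
2. 0.85(23.67) - 1.3(37.42) = -28.53
3. 1.25(23.67) + 1.4(91.44) + 0.3(108.75) = 190.23
4. 1.4(23.67) + 1.6(108.75) + 0.3(91.44) = 234.57
5. 1.4(23.67) + 1.0(37.42) + 0.75(108.75) = 152.12
The controlling combination is 4, giving 234.57 kip·ft.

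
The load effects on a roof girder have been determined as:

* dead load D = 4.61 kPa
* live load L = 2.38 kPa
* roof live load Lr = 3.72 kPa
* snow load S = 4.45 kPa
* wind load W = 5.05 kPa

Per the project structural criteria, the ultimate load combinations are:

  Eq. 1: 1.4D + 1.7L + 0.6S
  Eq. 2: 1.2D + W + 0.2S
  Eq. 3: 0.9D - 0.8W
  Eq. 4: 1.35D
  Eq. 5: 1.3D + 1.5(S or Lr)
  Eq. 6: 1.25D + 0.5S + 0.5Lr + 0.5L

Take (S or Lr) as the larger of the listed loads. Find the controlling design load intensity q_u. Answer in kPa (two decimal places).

(S or Lr) → S = 4.45 kPa.
Eq. 1: 1.4(4.61) + 1.7(2.38) + 0.6(4.45) = 6.45 + 4.05 + 2.67 = 13.17
Eq. 2: 1.2(4.61) + 1.0(5.05) + 0.2(4.45) = 5.53 + 5.05 + 0.89 = 11.47
Eq. 3: 0.9(4.61) - 0.8(5.05) = 4.15 - 4.04 = 0.11
Eq. 4: 1.35(4.61) = 6.22
Eq. 5: 1.3(4.61) + 1.5(4.45) = 5.99 + 6.68 = 12.67
Eq. 6: 1.25(4.61) + 0.5(4.45) + 0.5(3.72) + 0.5(2.38) = 5.76 + 2.23 + 1.86 + 1.19 = 11.04
The controlling combination is 1, giving 13.17 kPa.

13.17 kPa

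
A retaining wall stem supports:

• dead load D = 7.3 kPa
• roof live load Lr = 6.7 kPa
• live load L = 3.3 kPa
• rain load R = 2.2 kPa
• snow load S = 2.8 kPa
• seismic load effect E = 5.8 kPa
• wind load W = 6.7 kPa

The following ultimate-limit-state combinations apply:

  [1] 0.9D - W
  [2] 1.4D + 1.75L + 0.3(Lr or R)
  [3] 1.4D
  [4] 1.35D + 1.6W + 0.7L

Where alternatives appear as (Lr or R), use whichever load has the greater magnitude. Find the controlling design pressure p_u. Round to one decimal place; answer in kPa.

(Lr or R) → Lr = 6.7 kPa.
[1] 0.9(7.3) - 1.0(6.7) = 6.6 - 6.7 = -0.1
[2] 1.4(7.3) + 1.75(3.3) + 0.3(6.7) = 10.2 + 5.8 + 2.0 = 18.0
[3] 1.4(7.3) = 10.2
[4] 1.35(7.3) + 1.6(6.7) + 0.7(3.3) = 9.9 + 10.7 + 2.3 = 22.9
Combination 4 governs: p_u = 22.9 kPa.

22.9 kPa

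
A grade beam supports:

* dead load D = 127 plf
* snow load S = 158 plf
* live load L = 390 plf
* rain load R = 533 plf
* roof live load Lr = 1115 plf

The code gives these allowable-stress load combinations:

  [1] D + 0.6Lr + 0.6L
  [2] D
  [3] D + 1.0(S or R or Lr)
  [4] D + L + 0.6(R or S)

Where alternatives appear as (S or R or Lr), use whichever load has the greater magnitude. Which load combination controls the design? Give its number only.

Combination 3

(S or R or Lr) → Lr = 1115 plf; (R or S) → R = 533 plf.
[1] 1.0(127) + 0.6(1115) + 0.6(390) = 127.0 + 669.0 + 234.0 = 1030.0
[2] 1.0(127) = 127.0
[3] 1.0(127) + 1.0(1115) = 127.0 + 1115.0 = 1242.0
[4] 1.0(127) + 1.0(390) + 0.6(533) = 127.0 + 390.0 + 319.8 = 836.8
The largest value is 1242.0 plf from combination 3.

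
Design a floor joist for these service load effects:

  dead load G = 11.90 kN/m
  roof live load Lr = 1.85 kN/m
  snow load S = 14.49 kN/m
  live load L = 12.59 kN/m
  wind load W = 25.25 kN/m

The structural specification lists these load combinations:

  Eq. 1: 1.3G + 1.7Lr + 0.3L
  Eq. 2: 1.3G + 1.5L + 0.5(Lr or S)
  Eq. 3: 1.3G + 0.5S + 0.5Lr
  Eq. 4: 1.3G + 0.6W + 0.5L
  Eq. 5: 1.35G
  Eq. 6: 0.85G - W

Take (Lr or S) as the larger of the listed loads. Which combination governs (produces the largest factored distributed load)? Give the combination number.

Combination 2

(Lr or S) → S = 14.49 kN/m.
Eq. 1: 1.3(11.90) + 1.7(1.85) + 0.3(12.59) = 22.39
Eq. 2: 1.3(11.90) + 1.5(12.59) + 0.5(14.49) = 41.60
Eq. 3: 1.3(11.90) + 0.5(14.49) + 0.5(1.85) = 23.64
Eq. 4: 1.3(11.90) + 0.6(25.25) + 0.5(12.59) = 36.92
Eq. 5: 1.35(11.90) = 16.07
Eq. 6: 0.85(11.90) - 1.0(25.25) = -15.14
The largest value is 41.60 kN/m from combination 2.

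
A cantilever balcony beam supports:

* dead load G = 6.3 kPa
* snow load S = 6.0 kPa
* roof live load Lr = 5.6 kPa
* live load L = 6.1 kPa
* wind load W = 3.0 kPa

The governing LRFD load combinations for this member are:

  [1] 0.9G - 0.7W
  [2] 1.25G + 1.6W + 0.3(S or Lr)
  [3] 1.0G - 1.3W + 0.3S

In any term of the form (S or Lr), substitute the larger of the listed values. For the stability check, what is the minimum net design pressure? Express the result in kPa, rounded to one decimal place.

(S or Lr) → S = 6.0 kPa.
[1] 0.9(6.3) - 0.7(3.0) = 5.7 - 2.1 = 3.6
[2] 1.25(6.3) + 1.6(3.0) + 0.3(6.0) = 7.9 + 4.8 + 1.8 = 14.5
[3] 1.0(6.3) - 1.3(3.0) + 0.3(6.0) = 6.3 - 3.9 + 1.8 = 4.2
Combination 1 gives the minimum: 3.6 kPa.

3.6 kPa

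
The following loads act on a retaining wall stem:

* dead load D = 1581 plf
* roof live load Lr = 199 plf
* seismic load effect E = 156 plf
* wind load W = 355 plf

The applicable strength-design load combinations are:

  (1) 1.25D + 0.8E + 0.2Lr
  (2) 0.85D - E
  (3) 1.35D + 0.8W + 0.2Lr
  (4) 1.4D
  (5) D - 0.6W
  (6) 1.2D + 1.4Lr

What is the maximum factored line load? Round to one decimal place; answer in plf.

2458.2 plf

(1) 1.25(1581) + 0.8(156) + 0.2(199) = 1976.3 + 124.8 + 39.8 = 2140.9
(2) 0.85(1581) - 1.0(156) = 1343.9 - 156.0 = 1187.9
(3) 1.35(1581) + 0.8(355) + 0.2(199) = 2134.4 + 284.0 + 39.8 = 2458.2
(4) 1.4(1581) = 2213.4
(5) 1.0(1581) - 0.6(355) = 1581.0 - 213.0 = 1368.0
(6) 1.2(1581) + 1.4(199) = 1897.2 + 278.6 = 2175.8
Maximum is from combination 3.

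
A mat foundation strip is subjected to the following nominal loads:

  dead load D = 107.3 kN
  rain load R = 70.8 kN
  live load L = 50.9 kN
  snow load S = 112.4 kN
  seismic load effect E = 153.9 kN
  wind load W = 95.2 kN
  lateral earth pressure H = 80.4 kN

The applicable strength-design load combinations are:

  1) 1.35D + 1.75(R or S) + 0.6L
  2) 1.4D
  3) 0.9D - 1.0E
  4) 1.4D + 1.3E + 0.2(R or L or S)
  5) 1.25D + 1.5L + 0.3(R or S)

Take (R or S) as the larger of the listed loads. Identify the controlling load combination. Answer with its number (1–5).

(R or S) → S = 112.4 kN; (R or L or S) → S = 112.4 kN.
1) 1.35(107.3) + 1.75(112.4) + 0.6(50.9) = 144.9 + 196.7 + 30.5 = 372.1
2) 1.4(107.3) = 150.2
3) 0.9(107.3) - 1.0(153.9) = 96.6 - 153.9 = -57.3
4) 1.4(107.3) + 1.3(153.9) + 0.2(112.4) = 150.2 + 200.1 + 22.5 = 372.8
5) 1.25(107.3) + 1.5(50.9) + 0.3(112.4) = 134.1 + 76.4 + 33.7 = 244.2
The largest value is 372.8 kN from combination 4.

Combination 4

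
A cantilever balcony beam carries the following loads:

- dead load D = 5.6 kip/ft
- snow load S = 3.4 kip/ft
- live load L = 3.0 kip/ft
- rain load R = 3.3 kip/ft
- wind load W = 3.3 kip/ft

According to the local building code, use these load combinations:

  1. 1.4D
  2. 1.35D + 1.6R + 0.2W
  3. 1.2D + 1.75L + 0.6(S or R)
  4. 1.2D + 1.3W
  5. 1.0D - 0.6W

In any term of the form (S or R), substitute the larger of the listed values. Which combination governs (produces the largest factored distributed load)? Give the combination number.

(S or R) → S = 3.4 kip/ft.
1. 1.4(5.6) = 7.8
2. 1.35(5.6) + 1.6(3.3) + 0.2(3.3) = 13.5
3. 1.2(5.6) + 1.75(3.0) + 0.6(3.4) = 6.7 + 5.3 + 2.0 = 14.0
4. 1.2(5.6) + 1.3(3.3) = 6.7 + 4.3 = 11.0
5. 1.0(5.6) - 0.6(3.3) = 5.6 - 2.0 = 3.6
The largest value is 14.0 kip/ft from combination 3.

Combination 3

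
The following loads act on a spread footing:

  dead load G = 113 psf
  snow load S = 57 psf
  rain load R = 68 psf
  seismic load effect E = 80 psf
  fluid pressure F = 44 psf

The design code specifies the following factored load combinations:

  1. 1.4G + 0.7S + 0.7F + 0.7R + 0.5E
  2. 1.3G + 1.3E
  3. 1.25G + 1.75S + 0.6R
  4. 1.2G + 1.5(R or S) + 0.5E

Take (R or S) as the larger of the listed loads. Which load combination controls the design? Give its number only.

Combination 1

(R or S) → R = 68 psf.
1. 1.4(113) + 0.7(57) + 0.7(44) + 0.7(68) + 0.5(80) = 316.5
2. 1.3(113) + 1.3(80) = 250.9
3. 1.25(113) + 1.75(57) + 0.6(68) = 281.8
4. 1.2(113) + 1.5(68) + 0.5(80) = 277.6
The largest value is 316.5 psf from combination 1.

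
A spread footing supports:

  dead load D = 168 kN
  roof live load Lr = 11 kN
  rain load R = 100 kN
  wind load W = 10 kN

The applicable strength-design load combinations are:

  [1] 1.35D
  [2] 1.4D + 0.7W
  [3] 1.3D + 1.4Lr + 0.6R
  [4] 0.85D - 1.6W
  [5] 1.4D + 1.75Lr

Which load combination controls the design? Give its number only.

Combination 3

[1] 1.35(168) = 226.8
[2] 1.4(168) + 0.7(10) = 235.2 + 7.0 = 242.2
[3] 1.3(168) + 1.4(11) + 0.6(100) = 218.4 + 15.4 + 60.0 = 293.8
[4] 0.85(168) - 1.6(10) = 142.8 - 16.0 = 126.8
[5] 1.4(168) + 1.75(11) = 235.2 + 19.3 = 254.5
The largest value is 293.8 kN from combination 3.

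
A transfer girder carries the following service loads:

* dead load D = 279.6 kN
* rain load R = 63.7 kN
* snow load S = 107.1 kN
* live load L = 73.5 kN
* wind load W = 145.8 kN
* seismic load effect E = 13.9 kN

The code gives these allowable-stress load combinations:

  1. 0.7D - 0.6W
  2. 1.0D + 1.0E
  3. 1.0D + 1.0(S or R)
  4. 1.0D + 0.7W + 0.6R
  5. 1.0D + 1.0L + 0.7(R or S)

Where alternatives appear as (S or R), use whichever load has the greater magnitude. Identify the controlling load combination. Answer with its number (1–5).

Combination 5

(S or R) → S = 107.1 kN; (R or S) → S = 107.1 kN.
1. 0.7(279.6) - 0.6(145.8) = 195.7 - 87.5 = 108.2
2. 1.0(279.6) + 1.0(13.9) = 279.6 + 13.9 = 293.5
3. 1.0(279.6) + 1.0(107.1) = 279.6 + 107.1 = 386.7
4. 1.0(279.6) + 0.7(145.8) + 0.6(63.7) = 279.6 + 102.1 + 38.2 = 419.9
5. 1.0(279.6) + 1.0(73.5) + 0.7(107.1) = 279.6 + 73.5 + 75.0 = 428.1
The largest value is 428.1 kN from combination 5.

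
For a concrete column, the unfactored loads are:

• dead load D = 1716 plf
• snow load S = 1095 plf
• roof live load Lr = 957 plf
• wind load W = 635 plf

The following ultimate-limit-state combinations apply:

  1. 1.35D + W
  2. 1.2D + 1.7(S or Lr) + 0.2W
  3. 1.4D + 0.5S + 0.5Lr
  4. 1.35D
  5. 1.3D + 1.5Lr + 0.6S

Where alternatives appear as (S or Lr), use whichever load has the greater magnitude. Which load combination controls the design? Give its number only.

Combination 5

(S or Lr) → S = 1095 plf.
1. 1.35(1716) + 1.0(635) = 2316.60 + 635.00 = 2951.60
2. 1.2(1716) + 1.7(1095) + 0.2(635) = 2059.20 + 1861.50 + 127.00 = 4047.70
3. 1.4(1716) + 0.5(1095) + 0.5(957) = 2402.40 + 547.50 + 478.50 = 3428.40
4. 1.35(1716) = 2316.60
5. 1.3(1716) + 1.5(957) + 0.6(1095) = 2230.80 + 1435.50 + 657.00 = 4323.30
The largest value is 4323.30 plf from combination 5.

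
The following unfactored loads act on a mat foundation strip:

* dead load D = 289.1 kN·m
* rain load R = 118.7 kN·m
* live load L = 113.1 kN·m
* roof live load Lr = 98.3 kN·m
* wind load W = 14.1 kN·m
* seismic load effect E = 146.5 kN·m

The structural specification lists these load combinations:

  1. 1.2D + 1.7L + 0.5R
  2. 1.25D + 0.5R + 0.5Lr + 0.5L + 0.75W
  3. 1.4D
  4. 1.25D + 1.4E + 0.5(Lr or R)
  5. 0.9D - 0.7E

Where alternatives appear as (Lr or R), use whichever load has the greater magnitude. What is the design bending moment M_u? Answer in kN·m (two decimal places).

(Lr or R) → R = 118.7 kN·m.
1. 1.2(289.1) + 1.7(113.1) + 0.5(118.7) = 346.92 + 192.27 + 59.35 = 598.54
2. 1.25(289.1) + 0.5(118.7) + 0.5(98.3) + 0.5(113.1) + 0.75(14.1) = 537.00
3. 1.4(289.1) = 404.74
4. 1.25(289.1) + 1.4(146.5) + 0.5(118.7) = 361.38 + 205.10 + 59.35 = 625.83
5. 0.9(289.1) - 0.7(146.5) = 260.19 - 102.55 = 157.64
Maximum is from combination 4.

625.83 kN·m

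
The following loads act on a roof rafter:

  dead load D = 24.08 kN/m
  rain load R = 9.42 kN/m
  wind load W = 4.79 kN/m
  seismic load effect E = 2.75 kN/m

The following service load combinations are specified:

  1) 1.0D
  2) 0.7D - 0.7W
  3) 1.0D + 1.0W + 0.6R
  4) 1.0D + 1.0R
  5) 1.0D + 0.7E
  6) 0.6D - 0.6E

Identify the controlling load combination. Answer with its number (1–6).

1) 1.0(24.08) = 24.08
2) 0.7(24.08) - 0.7(4.79) = 13.50
3) 1.0(24.08) + 1.0(4.79) + 0.6(9.42) = 34.52
4) 1.0(24.08) + 1.0(9.42) = 33.50
5) 1.0(24.08) + 0.7(2.75) = 26.01
6) 0.6(24.08) - 0.6(2.75) = 12.80
The largest value is 34.52 kN/m from combination 3.

Combination 3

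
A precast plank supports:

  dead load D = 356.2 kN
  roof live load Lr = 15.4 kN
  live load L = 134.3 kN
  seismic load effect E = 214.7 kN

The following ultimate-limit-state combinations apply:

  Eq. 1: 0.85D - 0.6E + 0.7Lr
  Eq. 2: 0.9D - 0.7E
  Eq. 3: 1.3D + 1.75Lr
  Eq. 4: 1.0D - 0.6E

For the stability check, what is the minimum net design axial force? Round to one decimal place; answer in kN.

Eq. 1: 0.85(356.2) - 0.6(214.7) + 0.7(15.4) = 184.7
Eq. 2: 0.9(356.2) - 0.7(214.7) = 170.3
Eq. 3: 1.3(356.2) + 1.75(15.4) = 490.0
Eq. 4: 1.0(356.2) - 0.6(214.7) = 227.4
Combination 2 gives the minimum: 170.3 kN.

170.3 kN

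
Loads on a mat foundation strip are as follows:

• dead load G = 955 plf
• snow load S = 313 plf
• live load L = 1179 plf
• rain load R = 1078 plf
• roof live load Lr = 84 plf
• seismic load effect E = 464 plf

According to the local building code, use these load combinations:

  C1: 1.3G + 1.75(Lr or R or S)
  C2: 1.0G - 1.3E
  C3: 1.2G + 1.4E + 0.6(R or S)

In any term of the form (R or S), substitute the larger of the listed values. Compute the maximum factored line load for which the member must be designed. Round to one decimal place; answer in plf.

(Lr or R or S) → R = 1078 plf; (R or S) → R = 1078 plf.
C1: 1.3(955) + 1.75(1078) = 1241.5 + 1886.5 = 3128.0
C2: 1.0(955) - 1.3(464) = 955.0 - 603.2 = 351.8
C3: 1.2(955) + 1.4(464) + 0.6(1078) = 1146.0 + 649.6 + 646.8 = 2442.4
The controlling combination is 1, giving 3128.0 plf.

3128.0 plf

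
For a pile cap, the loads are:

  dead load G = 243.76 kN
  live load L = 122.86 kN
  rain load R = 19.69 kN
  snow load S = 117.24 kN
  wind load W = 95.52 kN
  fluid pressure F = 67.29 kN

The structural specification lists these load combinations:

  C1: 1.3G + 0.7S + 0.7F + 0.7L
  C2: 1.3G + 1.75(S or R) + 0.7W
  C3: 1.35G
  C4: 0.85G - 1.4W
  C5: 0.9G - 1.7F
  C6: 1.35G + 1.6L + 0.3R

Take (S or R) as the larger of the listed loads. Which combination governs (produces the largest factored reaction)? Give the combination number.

(S or R) → S = 117.24 kN.
C1: 1.3(243.76) + 0.7(117.24) + 0.7(67.29) + 0.7(122.86) = 532.06
C2: 1.3(243.76) + 1.75(117.24) + 0.7(95.52) = 588.92
C3: 1.35(243.76) = 329.08
C4: 0.85(243.76) - 1.4(95.52) = 73.47
C5: 0.9(243.76) - 1.7(67.29) = 104.99
C6: 1.35(243.76) + 1.6(122.86) + 0.3(19.69) = 531.56
The largest value is 588.92 kN from combination 2.

Combination 2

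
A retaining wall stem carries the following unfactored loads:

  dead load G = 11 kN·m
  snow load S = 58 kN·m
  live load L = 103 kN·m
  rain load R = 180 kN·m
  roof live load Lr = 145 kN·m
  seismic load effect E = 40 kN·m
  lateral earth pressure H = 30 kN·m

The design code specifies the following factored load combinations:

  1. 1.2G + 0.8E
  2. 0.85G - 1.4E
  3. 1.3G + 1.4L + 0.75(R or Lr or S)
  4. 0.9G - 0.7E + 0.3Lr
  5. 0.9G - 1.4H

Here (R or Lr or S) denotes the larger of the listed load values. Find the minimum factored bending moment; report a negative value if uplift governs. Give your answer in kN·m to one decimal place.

(R or Lr or S) → R = 180 kN·m.
1. 1.2(11) + 0.8(40) = 45.2
2. 0.85(11) - 1.4(40) = -46.7
3. 1.3(11) + 1.4(103) + 0.75(180) = 293.5
4. 0.9(11) - 0.7(40) + 0.3(145) = 25.4
5. 0.9(11) - 1.4(30) = -32.1
Combination 2 gives the minimum: -46.7 kN·m.

-46.7 kN·m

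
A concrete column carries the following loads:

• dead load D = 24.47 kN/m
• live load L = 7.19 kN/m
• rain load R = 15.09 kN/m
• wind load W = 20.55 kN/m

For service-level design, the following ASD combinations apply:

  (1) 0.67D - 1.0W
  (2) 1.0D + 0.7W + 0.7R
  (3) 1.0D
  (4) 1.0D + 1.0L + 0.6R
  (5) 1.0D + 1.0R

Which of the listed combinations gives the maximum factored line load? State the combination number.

(1) 0.67(24.47) - 1.0(20.55) = -4.16
(2) 1.0(24.47) + 0.7(20.55) + 0.7(15.09) = 49.42
(3) 1.0(24.47) = 24.47
(4) 1.0(24.47) + 1.0(7.19) + 0.6(15.09) = 40.71
(5) 1.0(24.47) + 1.0(15.09) = 39.56
The largest value is 49.42 kN/m from combination 2.

Combination 2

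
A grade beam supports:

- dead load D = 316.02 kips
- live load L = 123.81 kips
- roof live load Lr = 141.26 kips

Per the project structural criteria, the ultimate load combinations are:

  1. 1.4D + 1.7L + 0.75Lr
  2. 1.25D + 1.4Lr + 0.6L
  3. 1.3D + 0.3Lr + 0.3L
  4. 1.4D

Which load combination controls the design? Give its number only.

1. 1.4(316.02) + 1.7(123.81) + 0.75(141.26) = 758.85
2. 1.25(316.02) + 1.4(141.26) + 0.6(123.81) = 667.08
3. 1.3(316.02) + 0.3(141.26) + 0.3(123.81) = 490.35
4. 1.4(316.02) = 442.43
The largest value is 758.85 kips from combination 1.

Combination 1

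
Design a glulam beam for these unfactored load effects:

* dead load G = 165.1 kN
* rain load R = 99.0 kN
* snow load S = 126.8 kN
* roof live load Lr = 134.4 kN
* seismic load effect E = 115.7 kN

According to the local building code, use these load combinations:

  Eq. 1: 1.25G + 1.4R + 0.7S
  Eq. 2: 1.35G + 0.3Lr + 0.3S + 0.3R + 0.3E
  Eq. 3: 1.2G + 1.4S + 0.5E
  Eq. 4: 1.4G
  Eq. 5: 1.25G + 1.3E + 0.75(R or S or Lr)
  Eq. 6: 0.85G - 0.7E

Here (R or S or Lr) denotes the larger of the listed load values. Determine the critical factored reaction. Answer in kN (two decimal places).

457.59 kN

(R or S or Lr) → Lr = 134.4 kN.
Eq. 1: 1.25(165.1) + 1.4(99.0) + 0.7(126.8) = 206.38 + 138.60 + 88.76 = 433.74
Eq. 2: 1.35(165.1) + 0.3(134.4) + 0.3(126.8) + 0.3(99.0) + 0.3(115.7) = 222.89 + 40.32 + 38.04 + 29.70 + 34.71 = 365.66
Eq. 3: 1.2(165.1) + 1.4(126.8) + 0.5(115.7) = 198.12 + 177.52 + 57.85 = 433.49
Eq. 4: 1.4(165.1) = 231.14
Eq. 5: 1.25(165.1) + 1.3(115.7) + 0.75(134.4) = 206.38 + 150.41 + 100.80 = 457.59
Eq. 6: 0.85(165.1) - 0.7(115.7) = 140.34 - 80.99 = 59.35
Maximum is from combination 5.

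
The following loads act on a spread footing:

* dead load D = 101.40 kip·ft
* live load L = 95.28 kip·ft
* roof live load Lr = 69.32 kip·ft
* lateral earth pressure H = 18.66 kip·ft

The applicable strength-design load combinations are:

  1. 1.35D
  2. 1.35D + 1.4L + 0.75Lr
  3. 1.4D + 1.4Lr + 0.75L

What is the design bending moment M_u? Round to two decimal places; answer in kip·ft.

1. 1.35(101.40) = 136.89
2. 1.35(101.40) + 1.4(95.28) + 0.75(69.32) = 136.89 + 133.39 + 51.99 = 322.27
3. 1.4(101.40) + 1.4(69.32) + 0.75(95.28) = 141.96 + 97.05 + 71.46 = 310.47
Maximum is from combination 2.

322.27 kip·ft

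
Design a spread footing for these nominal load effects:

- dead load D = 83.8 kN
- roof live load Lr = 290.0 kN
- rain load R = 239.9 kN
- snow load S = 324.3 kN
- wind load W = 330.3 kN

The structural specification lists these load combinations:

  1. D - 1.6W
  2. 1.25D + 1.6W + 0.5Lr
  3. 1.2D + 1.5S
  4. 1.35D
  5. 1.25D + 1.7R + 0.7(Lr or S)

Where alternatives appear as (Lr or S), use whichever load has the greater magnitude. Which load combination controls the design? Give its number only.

Combination 2

(Lr or S) → S = 324.3 kN.
1. 1.0(83.8) - 1.6(330.3) = 83.8 - 528.5 = -444.7
2. 1.25(83.8) + 1.6(330.3) + 0.5(290.0) = 778.2
3. 1.2(83.8) + 1.5(324.3) = 587.0
4. 1.35(83.8) = 113.1
5. 1.25(83.8) + 1.7(239.9) + 0.7(324.3) = 104.8 + 407.8 + 227.0 = 739.6
The largest value is 778.2 kN from combination 2.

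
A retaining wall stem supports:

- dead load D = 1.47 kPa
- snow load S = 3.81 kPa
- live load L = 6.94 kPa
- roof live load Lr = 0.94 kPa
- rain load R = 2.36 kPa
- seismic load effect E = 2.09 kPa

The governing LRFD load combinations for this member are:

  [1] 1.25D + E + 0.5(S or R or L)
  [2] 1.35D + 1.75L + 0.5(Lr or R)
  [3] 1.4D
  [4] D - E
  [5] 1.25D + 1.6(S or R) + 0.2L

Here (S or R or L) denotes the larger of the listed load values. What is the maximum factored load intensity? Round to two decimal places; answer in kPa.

15.31 kPa

(S or R or L) → L = 6.94 kPa; (Lr or R) → R = 2.36 kPa; (S or R) → S = 3.81 kPa.
[1] 1.25(1.47) + 1.0(2.09) + 0.5(6.94) = 1.84 + 2.09 + 3.47 = 7.40
[2] 1.35(1.47) + 1.75(6.94) + 0.5(2.36) = 1.98 + 12.15 + 1.18 = 15.31
[3] 1.4(1.47) = 2.06
[4] 1.0(1.47) - 1.0(2.09) = 1.47 - 2.09 = -0.62
[5] 1.25(1.47) + 1.6(3.81) + 0.2(6.94) = 9.32
Combination 2 governs: q_u = 15.31 kPa.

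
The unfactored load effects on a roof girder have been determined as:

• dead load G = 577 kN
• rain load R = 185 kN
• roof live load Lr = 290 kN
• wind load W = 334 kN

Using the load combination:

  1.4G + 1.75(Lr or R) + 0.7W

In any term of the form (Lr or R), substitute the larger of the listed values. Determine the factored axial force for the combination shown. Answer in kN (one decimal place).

(Lr or R) → Lr = 290 kN.
1.4(577) + 1.75(290) + 0.7(334) = 1549.1
N_u = 1549.1 kN.

1549.1 kN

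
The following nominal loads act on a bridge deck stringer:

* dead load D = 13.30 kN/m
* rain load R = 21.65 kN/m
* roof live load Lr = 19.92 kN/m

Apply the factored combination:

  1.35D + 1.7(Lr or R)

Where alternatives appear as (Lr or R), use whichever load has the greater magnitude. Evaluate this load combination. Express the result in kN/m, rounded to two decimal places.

54.76 kN/m

(Lr or R) → R = 21.65 kN/m.
1.35(13.30) + 1.7(21.65) = 54.76
w_u = 54.76 kN/m.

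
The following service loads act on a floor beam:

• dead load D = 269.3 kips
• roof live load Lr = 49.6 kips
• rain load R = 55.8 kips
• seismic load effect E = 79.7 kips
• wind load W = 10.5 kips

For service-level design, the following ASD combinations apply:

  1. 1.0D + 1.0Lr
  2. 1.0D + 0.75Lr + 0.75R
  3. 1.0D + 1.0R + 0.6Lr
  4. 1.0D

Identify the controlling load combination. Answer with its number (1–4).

1. 1.0(269.3) + 1.0(49.6) = 269.30 + 49.60 = 318.90
2. 1.0(269.3) + 0.75(49.6) + 0.75(55.8) = 269.30 + 37.20 + 41.85 = 348.35
3. 1.0(269.3) + 1.0(55.8) + 0.6(49.6) = 269.30 + 55.80 + 29.76 = 354.86
4. 1.0(269.3) = 269.30
The largest value is 354.86 kips from combination 3.

Combination 3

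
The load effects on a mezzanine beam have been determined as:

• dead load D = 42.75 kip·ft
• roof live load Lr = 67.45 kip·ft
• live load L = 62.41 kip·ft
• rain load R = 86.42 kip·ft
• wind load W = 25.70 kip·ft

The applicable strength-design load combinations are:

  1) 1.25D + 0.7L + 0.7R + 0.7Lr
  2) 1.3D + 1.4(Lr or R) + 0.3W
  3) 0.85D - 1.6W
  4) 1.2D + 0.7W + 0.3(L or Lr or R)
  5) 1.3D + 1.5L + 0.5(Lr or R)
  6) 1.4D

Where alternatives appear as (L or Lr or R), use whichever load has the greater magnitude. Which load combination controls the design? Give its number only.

(Lr or R) → R = 86.42 kip·ft; (L or Lr or R) → R = 86.42 kip·ft.
1) 1.25(42.75) + 0.7(62.41) + 0.7(86.42) + 0.7(67.45) = 204.83
2) 1.3(42.75) + 1.4(86.42) + 0.3(25.70) = 184.27
3) 0.85(42.75) - 1.6(25.70) = 36.34 - 41.12 = -4.78
4) 1.2(42.75) + 0.7(25.70) + 0.3(86.42) = 51.30 + 17.99 + 25.93 = 95.22
5) 1.3(42.75) + 1.5(62.41) + 0.5(86.42) = 192.40
6) 1.4(42.75) = 59.85
The largest value is 204.83 kip·ft from combination 1.

Combination 1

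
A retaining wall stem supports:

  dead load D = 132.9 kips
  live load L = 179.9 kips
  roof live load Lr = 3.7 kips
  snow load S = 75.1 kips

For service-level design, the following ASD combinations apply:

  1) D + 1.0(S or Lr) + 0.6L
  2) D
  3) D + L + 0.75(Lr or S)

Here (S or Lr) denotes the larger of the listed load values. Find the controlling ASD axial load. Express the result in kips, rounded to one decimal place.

(S or Lr) → S = 75.1 kips; (Lr or S) → S = 75.1 kips.
1) 1.0(132.9) + 1.0(75.1) + 0.6(179.9) = 315.9
2) 1.0(132.9) = 132.9
3) 1.0(132.9) + 1.0(179.9) + 0.75(75.1) = 369.1
The controlling combination is 3, giving 369.1 kips.

369.1 kips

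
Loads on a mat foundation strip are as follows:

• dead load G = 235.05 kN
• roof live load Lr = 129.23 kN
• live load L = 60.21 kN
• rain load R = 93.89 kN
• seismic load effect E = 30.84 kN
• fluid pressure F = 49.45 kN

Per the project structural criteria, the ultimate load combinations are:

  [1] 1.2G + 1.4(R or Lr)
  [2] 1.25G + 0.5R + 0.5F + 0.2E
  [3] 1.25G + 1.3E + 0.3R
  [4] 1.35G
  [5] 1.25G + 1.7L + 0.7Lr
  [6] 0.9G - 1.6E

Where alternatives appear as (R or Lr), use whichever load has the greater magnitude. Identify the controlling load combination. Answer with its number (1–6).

(R or Lr) → Lr = 129.23 kN.
[1] 1.2(235.05) + 1.4(129.23) = 462.98
[2] 1.25(235.05) + 0.5(93.89) + 0.5(49.45) + 0.2(30.84) = 371.65
[3] 1.25(235.05) + 1.3(30.84) + 0.3(93.89) = 362.07
[4] 1.35(235.05) = 317.32
[5] 1.25(235.05) + 1.7(60.21) + 0.7(129.23) = 486.63
[6] 0.9(235.05) - 1.6(30.84) = 162.20
The largest value is 486.63 kN from combination 5.

Combination 5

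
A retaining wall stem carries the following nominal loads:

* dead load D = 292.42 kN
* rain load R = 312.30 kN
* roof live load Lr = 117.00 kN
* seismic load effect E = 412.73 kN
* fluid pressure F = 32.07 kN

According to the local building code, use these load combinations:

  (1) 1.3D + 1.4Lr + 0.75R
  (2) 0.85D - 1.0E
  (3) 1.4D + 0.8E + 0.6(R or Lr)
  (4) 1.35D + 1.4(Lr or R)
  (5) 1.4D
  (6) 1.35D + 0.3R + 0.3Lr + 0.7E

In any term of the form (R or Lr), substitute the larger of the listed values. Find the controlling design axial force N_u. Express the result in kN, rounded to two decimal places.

926.95 kN

(R or Lr) → R = 312.30 kN; (Lr or R) → R = 312.30 kN.
(1) 1.3(292.42) + 1.4(117.00) + 0.75(312.30) = 778.17
(2) 0.85(292.42) - 1.0(412.73) = 248.56 - 412.73 = -164.17
(3) 1.4(292.42) + 0.8(412.73) + 0.6(312.30) = 409.39 + 330.18 + 187.38 = 926.95
(4) 1.35(292.42) + 1.4(312.30) = 394.77 + 437.22 = 831.99
(5) 1.4(292.42) = 409.39
(6) 1.35(292.42) + 0.3(312.30) + 0.3(117.00) + 0.7(412.73) = 394.77 + 93.69 + 35.10 + 288.91 = 812.47
The controlling combination is 3, giving 926.95 kN.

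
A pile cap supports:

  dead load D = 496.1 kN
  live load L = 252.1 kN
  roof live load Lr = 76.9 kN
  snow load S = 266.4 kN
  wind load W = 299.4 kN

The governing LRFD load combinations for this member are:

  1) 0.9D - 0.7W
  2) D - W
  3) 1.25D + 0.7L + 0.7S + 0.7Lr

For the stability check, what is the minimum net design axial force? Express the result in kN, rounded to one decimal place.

196.7 kN

1) 0.9(496.1) - 0.7(299.4) = 446.5 - 209.6 = 236.9
2) 1.0(496.1) - 1.0(299.4) = 496.1 - 299.4 = 196.7
3) 1.25(496.1) + 0.7(252.1) + 0.7(266.4) + 0.7(76.9) = 620.1 + 176.5 + 186.5 + 53.8 = 1036.9
Combination 2 gives the minimum: 196.7 kN.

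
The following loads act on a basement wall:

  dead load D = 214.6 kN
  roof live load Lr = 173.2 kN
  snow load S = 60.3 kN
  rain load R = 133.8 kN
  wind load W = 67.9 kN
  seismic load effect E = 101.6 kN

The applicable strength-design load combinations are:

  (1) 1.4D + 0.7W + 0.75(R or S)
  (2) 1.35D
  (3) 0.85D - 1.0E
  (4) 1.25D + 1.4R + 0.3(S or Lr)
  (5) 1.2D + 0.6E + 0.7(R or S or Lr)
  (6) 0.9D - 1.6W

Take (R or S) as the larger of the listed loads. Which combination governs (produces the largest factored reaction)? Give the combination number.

(R or S) → R = 133.8 kN; (S or Lr) → Lr = 173.2 kN; (R or S or Lr) → Lr = 173.2 kN.
(1) 1.4(214.6) + 0.7(67.9) + 0.75(133.8) = 300.4 + 47.5 + 100.4 = 448.3
(2) 1.35(214.6) = 289.7
(3) 0.85(214.6) - 1.0(101.6) = 182.4 - 101.6 = 80.8
(4) 1.25(214.6) + 1.4(133.8) + 0.3(173.2) = 507.5
(5) 1.2(214.6) + 0.6(101.6) + 0.7(173.2) = 257.5 + 61.0 + 121.2 = 439.7
(6) 0.9(214.6) - 1.6(67.9) = 193.1 - 108.6 = 84.5
The largest value is 507.5 kN from combination 4.

Combination 4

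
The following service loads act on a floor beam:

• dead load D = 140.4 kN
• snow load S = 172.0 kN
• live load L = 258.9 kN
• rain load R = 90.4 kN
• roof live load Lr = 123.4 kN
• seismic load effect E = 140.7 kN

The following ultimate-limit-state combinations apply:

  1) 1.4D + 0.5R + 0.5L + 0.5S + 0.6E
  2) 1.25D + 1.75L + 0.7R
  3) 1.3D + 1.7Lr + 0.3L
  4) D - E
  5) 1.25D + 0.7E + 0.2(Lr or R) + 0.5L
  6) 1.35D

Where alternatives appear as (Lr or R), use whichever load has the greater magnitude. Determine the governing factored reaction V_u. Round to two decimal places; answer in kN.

691.86 kN

(Lr or R) → Lr = 123.4 kN.
1) 1.4(140.4) + 0.5(90.4) + 0.5(258.9) + 0.5(172.0) + 0.6(140.7) = 541.63
2) 1.25(140.4) + 1.75(258.9) + 0.7(90.4) = 691.86
3) 1.3(140.4) + 1.7(123.4) + 0.3(258.9) = 469.97
4) 1.0(140.4) - 1.0(140.7) = -0.30
5) 1.25(140.4) + 0.7(140.7) + 0.2(123.4) + 0.5(258.9) = 428.12
6) 1.35(140.4) = 189.54
Combination 2 governs: V_u = 691.86 kN.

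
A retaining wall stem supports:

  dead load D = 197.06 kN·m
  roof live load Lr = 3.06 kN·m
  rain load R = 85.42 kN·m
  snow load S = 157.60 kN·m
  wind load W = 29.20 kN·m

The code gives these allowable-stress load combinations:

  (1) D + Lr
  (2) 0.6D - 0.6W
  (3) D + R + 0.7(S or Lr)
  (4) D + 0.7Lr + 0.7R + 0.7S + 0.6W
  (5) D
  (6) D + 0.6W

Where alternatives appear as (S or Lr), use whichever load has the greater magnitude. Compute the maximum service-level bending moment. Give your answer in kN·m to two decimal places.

392.80 kN·m

(S or Lr) → S = 157.60 kN·m.
(1) 1.0(197.06) + 1.0(3.06) = 197.06 + 3.06 = 200.12
(2) 0.6(197.06) - 0.6(29.20) = 118.24 - 17.52 = 100.72
(3) 1.0(197.06) + 1.0(85.42) + 0.7(157.60) = 197.06 + 85.42 + 110.32 = 392.80
(4) 1.0(197.06) + 0.7(3.06) + 0.7(85.42) + 0.7(157.60) + 0.6(29.20) = 386.84
(5) 1.0(197.06) = 197.06
(6) 1.0(197.06) + 0.6(29.20) = 197.06 + 17.52 = 214.58
Combination 3 governs: M = 392.80 kN·m.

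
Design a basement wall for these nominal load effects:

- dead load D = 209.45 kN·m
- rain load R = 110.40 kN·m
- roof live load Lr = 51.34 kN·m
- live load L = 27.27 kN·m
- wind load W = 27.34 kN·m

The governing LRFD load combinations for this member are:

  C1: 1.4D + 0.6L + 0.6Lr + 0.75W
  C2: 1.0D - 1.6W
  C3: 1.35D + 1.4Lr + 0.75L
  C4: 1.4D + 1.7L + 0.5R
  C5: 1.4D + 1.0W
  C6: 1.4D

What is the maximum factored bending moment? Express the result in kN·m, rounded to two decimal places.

C1: 1.4(209.45) + 0.6(27.27) + 0.6(51.34) + 0.75(27.34) = 293.23 + 16.36 + 30.80 + 20.51 = 360.90
C2: 1.0(209.45) - 1.6(27.34) = 209.45 - 43.74 = 165.71
C3: 1.35(209.45) + 1.4(51.34) + 0.75(27.27) = 282.76 + 71.88 + 20.45 = 375.09
C4: 1.4(209.45) + 1.7(27.27) + 0.5(110.40) = 293.23 + 46.36 + 55.20 = 394.79
C5: 1.4(209.45) + 1.0(27.34) = 293.23 + 27.34 = 320.57
C6: 1.4(209.45) = 293.23
The controlling combination is 4, giving 394.79 kN·m.

394.79 kN·m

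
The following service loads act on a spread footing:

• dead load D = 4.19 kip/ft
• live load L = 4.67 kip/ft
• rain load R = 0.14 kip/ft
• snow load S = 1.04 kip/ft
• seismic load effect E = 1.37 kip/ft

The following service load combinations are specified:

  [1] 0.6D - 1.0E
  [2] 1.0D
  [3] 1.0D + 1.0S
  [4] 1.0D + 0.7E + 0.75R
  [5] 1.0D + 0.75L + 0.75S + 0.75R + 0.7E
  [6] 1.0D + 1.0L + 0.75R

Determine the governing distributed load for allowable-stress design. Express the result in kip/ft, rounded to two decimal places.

9.54 kip/ft

[1] 0.6(4.19) - 1.0(1.37) = 1.14
[2] 1.0(4.19) = 4.19
[3] 1.0(4.19) + 1.0(1.04) = 5.23
[4] 1.0(4.19) + 0.7(1.37) + 0.75(0.14) = 5.25
[5] 1.0(4.19) + 0.75(4.67) + 0.75(1.04) + 0.75(0.14) + 0.7(1.37) = 9.54
[6] 1.0(4.19) + 1.0(4.67) + 0.75(0.14) = 8.97
Combination 5 governs: w = 9.54 kip/ft.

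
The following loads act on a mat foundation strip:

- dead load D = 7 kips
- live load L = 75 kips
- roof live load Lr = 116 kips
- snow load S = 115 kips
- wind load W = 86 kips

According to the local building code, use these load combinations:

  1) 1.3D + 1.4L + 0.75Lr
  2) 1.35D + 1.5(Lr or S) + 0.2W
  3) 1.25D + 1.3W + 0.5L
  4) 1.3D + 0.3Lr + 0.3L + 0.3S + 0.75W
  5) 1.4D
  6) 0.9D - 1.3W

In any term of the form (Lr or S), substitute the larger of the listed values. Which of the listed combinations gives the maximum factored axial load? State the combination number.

Combination 1

(Lr or S) → Lr = 116 kips.
1) 1.3(7) + 1.4(75) + 0.75(116) = 201.1
2) 1.35(7) + 1.5(116) + 0.2(86) = 200.7
3) 1.25(7) + 1.3(86) + 0.5(75) = 158.1
4) 1.3(7) + 0.3(116) + 0.3(75) + 0.3(115) + 0.75(86) = 165.4
5) 1.4(7) = 9.8
6) 0.9(7) - 1.3(86) = -105.5
The largest value is 201.1 kips from combination 1.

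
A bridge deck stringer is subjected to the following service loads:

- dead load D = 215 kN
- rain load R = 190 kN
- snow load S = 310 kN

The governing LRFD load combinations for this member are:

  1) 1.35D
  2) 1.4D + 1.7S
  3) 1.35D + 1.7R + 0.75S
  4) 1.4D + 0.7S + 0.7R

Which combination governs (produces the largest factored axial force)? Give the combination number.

Combination 3

1) 1.35(215) = 290.25
2) 1.4(215) + 1.7(310) = 828.00
3) 1.35(215) + 1.7(190) + 0.75(310) = 845.75
4) 1.4(215) + 0.7(310) + 0.7(190) = 651.00
The largest value is 845.75 kN from combination 3.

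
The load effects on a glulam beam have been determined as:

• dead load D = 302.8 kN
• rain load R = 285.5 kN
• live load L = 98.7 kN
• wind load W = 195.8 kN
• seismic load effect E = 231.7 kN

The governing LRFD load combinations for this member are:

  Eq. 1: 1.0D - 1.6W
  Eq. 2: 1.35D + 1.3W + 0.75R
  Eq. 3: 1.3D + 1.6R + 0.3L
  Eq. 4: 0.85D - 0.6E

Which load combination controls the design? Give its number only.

Eq. 1: 1.0(302.8) - 1.6(195.8) = 302.80 - 313.28 = -10.48
Eq. 2: 1.35(302.8) + 1.3(195.8) + 0.75(285.5) = 408.78 + 254.54 + 214.13 = 877.45
Eq. 3: 1.3(302.8) + 1.6(285.5) + 0.3(98.7) = 393.64 + 456.80 + 29.61 = 880.05
Eq. 4: 0.85(302.8) - 0.6(231.7) = 257.38 - 139.02 = 118.36
The largest value is 880.05 kN from combination 3.

Combination 3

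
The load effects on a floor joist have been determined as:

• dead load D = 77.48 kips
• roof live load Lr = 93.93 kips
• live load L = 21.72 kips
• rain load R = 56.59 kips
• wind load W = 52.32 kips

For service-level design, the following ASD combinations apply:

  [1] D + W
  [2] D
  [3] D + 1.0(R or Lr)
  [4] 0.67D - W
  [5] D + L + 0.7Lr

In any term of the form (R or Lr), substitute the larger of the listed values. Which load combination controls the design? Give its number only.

Combination 3

(R or Lr) → Lr = 93.93 kips.
[1] 1.0(77.48) + 1.0(52.32) = 77.48 + 52.32 = 129.80
[2] 1.0(77.48) = 77.48
[3] 1.0(77.48) + 1.0(93.93) = 77.48 + 93.93 = 171.41
[4] 0.67(77.48) - 1.0(52.32) = 51.91 - 52.32 = -0.41
[5] 1.0(77.48) + 1.0(21.72) + 0.7(93.93) = 77.48 + 21.72 + 65.75 = 164.95
The largest value is 171.41 kips from combination 3.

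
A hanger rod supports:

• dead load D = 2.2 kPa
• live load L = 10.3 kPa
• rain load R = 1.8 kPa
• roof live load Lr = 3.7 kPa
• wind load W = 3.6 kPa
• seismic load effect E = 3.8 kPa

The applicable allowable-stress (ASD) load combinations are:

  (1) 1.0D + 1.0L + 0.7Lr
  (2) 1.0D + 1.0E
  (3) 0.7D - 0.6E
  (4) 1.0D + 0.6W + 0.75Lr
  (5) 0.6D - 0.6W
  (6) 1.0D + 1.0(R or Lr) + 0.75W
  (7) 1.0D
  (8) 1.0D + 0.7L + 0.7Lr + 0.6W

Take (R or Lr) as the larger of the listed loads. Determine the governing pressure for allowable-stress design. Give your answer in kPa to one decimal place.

15.1 kPa

(R or Lr) → Lr = 3.7 kPa.
(1) 1.0(2.2) + 1.0(10.3) + 0.7(3.7) = 2.2 + 10.3 + 2.6 = 15.1
(2) 1.0(2.2) + 1.0(3.8) = 2.2 + 3.8 = 6.0
(3) 0.7(2.2) - 0.6(3.8) = -0.7
(4) 1.0(2.2) + 0.6(3.6) + 0.75(3.7) = 7.1
(5) 0.6(2.2) - 0.6(3.6) = -0.8
(6) 1.0(2.2) + 1.0(3.7) + 0.75(3.6) = 2.2 + 3.7 + 2.7 = 8.6
(7) 1.0(2.2) = 2.2
(8) 1.0(2.2) + 0.7(10.3) + 0.7(3.7) + 0.6(3.6) = 2.2 + 7.2 + 2.6 + 2.2 = 14.2
Combination 1 governs: p = 15.1 kPa.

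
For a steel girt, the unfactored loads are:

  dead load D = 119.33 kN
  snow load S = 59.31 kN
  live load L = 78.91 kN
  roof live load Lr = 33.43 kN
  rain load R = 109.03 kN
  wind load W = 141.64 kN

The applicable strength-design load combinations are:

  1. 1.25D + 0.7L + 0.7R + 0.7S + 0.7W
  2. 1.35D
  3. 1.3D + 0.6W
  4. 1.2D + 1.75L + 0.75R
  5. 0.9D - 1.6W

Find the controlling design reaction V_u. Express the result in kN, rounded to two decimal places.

1. 1.25(119.33) + 0.7(78.91) + 0.7(109.03) + 0.7(59.31) + 0.7(141.64) = 149.16 + 55.24 + 76.32 + 41.52 + 99.15 = 421.39
2. 1.35(119.33) = 161.10
3. 1.3(119.33) + 0.6(141.64) = 155.13 + 84.98 = 240.11
4. 1.2(119.33) + 1.75(78.91) + 0.75(109.03) = 143.20 + 138.09 + 81.77 = 363.06
5. 0.9(119.33) - 1.6(141.64) = -119.23
Combination 1 governs: V_u = 421.39 kN.

421.39 kN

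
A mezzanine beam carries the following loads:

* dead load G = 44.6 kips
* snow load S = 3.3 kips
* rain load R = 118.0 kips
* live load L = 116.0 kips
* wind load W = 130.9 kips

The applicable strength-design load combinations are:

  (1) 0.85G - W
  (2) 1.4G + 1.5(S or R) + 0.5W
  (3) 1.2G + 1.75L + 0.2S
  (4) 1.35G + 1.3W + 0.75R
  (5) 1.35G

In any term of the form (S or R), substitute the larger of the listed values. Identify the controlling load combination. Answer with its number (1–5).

(S or R) → R = 118.0 kips.
(1) 0.85(44.6) - 1.0(130.9) = 37.9 - 130.9 = -93.0
(2) 1.4(44.6) + 1.5(118.0) + 0.5(130.9) = 62.4 + 177.0 + 65.5 = 304.9
(3) 1.2(44.6) + 1.75(116.0) + 0.2(3.3) = 53.5 + 203.0 + 0.7 = 257.2
(4) 1.35(44.6) + 1.3(130.9) + 0.75(118.0) = 60.2 + 170.2 + 88.5 = 318.9
(5) 1.35(44.6) = 60.2
The largest value is 318.9 kips from combination 4.

Combination 4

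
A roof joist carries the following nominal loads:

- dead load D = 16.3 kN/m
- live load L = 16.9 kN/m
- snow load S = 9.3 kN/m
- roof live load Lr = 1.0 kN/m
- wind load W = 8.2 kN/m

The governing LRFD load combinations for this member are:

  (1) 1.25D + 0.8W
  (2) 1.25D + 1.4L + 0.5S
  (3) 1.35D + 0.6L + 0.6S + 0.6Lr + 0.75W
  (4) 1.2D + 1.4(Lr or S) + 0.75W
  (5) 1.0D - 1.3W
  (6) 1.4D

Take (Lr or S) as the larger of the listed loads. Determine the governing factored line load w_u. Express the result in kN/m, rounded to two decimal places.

48.69 kN/m

(Lr or S) → S = 9.3 kN/m.
(1) 1.25(16.3) + 0.8(8.2) = 20.38 + 6.56 = 26.94
(2) 1.25(16.3) + 1.4(16.9) + 0.5(9.3) = 20.38 + 23.66 + 4.65 = 48.69
(3) 1.35(16.3) + 0.6(16.9) + 0.6(9.3) + 0.6(1.0) + 0.75(8.2) = 22.01 + 10.14 + 5.58 + 0.60 + 6.15 = 44.48
(4) 1.2(16.3) + 1.4(9.3) + 0.75(8.2) = 19.56 + 13.02 + 6.15 = 38.73
(5) 1.0(16.3) - 1.3(8.2) = 16.30 - 10.66 = 5.64
(6) 1.4(16.3) = 22.82
The controlling combination is 2, giving 48.69 kN/m.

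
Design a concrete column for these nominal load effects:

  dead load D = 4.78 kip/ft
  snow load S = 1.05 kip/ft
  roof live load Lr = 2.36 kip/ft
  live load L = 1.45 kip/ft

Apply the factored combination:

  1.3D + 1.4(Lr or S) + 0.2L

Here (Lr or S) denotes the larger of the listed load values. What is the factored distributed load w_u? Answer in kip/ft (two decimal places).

(Lr or S) → Lr = 2.36 kip/ft.
1.3(4.78) + 1.4(2.36) + 0.2(1.45) = 9.81
w_u = 9.81 kip/ft.

9.81 kip/ft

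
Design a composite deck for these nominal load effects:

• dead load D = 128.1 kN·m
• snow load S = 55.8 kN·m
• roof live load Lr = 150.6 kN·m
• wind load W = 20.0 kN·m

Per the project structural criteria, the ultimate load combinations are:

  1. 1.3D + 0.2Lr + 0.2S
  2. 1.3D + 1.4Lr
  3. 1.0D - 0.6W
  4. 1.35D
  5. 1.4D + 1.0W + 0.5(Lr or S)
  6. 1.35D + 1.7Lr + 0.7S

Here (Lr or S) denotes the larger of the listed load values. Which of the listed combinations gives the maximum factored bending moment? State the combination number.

Combination 6

(Lr or S) → Lr = 150.6 kN·m.
1. 1.3(128.1) + 0.2(150.6) + 0.2(55.8) = 166.53 + 30.12 + 11.16 = 207.81
2. 1.3(128.1) + 1.4(150.6) = 166.53 + 210.84 = 377.37
3. 1.0(128.1) - 0.6(20.0) = 128.10 - 12.00 = 116.10
4. 1.35(128.1) = 172.94
5. 1.4(128.1) + 1.0(20.0) + 0.5(150.6) = 179.34 + 20.00 + 75.30 = 274.64
6. 1.35(128.1) + 1.7(150.6) + 0.7(55.8) = 172.94 + 256.02 + 39.06 = 468.02
The largest value is 468.02 kN·m from combination 6.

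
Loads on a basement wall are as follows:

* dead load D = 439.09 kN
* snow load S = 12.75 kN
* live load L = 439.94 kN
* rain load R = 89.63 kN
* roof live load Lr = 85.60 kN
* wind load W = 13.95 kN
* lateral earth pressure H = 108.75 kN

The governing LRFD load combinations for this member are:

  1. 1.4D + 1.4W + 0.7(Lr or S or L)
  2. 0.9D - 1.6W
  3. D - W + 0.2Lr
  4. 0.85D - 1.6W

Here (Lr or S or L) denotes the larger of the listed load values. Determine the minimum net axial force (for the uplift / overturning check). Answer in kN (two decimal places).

350.91 kN

(Lr or S or L) → L = 439.94 kN.
1. 1.4(439.09) + 1.4(13.95) + 0.7(439.94) = 942.21
2. 0.9(439.09) - 1.6(13.95) = 395.18 - 22.32 = 372.86
3. 1.0(439.09) - 1.0(13.95) + 0.2(85.60) = 439.09 - 13.95 + 17.12 = 442.26
4. 0.85(439.09) - 1.6(13.95) = 373.23 - 22.32 = 350.91
Combination 4 gives the minimum: 350.91 kN.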